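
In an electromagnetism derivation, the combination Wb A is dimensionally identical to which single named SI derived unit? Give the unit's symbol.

J

Wb = V·s (flux: a volt is a weber per second),
    = kg·m²·s⁻²·A⁻¹.
Combining: Wb·A = (kg·m²·s⁻²·A⁻¹) · A = kg·m²·s⁻².
kg·m²·s⁻² is the base-SI form of the joule.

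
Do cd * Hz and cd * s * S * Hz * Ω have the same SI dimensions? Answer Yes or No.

No

Left side:
  Hz = 1/s = s⁻¹ (frequency is cycles per second).
  Combining: cd·Hz = cd · s⁻¹ = s⁻¹·cd.
Right side:
  S = kg⁻¹·m⁻²·s³·A².
  Hz = s⁻¹.
  Ω = kg·m²·s⁻³·A⁻².
  Combining: cd·s·S·Hz·Ω = cd · s · (kg⁻¹·m⁻²·s³·A²) · s⁻¹ · (kg·m²·s⁻³·A⁻²) = cd.
Left is s⁻¹·cd; right is cd — different.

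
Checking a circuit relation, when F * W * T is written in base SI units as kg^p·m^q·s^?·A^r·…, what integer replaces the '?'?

F = C/V (capacitance = charge per voltage),
    = A·s/(kg·m²·s⁻³·A⁻¹) (substituting C and V),
    = kg⁻¹·m⁻²·s⁴·A².
W = J/s (power = energy per time),
    = kg·m²·s⁻³.
T = Wb/m² (flux density = flux per area),
    = kg·s⁻²·A⁻¹.
Combining: F·W·T = (kg⁻¹·m⁻²·s⁴·A²) · (kg·m²·s⁻³) · (kg·s⁻²·A⁻¹) = kg·s⁻¹·A.
The exponent of s is -1.

-1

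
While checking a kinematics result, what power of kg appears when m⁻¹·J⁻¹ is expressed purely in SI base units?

J = N·m (work = force × distance),
    = kg·m²·s⁻².
So J⁻¹ = kg⁻¹·m⁻²·s².
Combining: m⁻¹·J⁻¹ = m⁻¹ · (kg⁻¹·m⁻²·s²) = kg⁻¹·m⁻³·s².
The exponent of kg is -1.

-1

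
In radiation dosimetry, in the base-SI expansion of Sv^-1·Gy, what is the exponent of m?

0

Sv = J/kg (equivalent dose = energy per mass),
    = m²·s⁻².
So Sv⁻¹ = m⁻²·s².
Gy = J/kg (absorbed dose = energy per mass),
    = m²·s⁻².
Combining: Sv⁻¹·Gy = (m⁻²·s²) · (m²·s⁻²) = 1.
The exponent of m is 0.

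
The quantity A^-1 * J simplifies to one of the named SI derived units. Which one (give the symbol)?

J = kg·m²·s⁻².
Combining: A⁻¹·J = A⁻¹ · (kg·m²·s⁻²) = kg·m²·s⁻²·A⁻¹.
kg·m²·s⁻²·A⁻¹ is the base-SI form of the weber.

Wb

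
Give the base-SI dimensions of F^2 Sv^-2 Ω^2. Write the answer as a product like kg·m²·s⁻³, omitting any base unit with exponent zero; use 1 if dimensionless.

F = C/V (capacitance = charge per voltage),
    = A·s/(kg·m²·s⁻³·A⁻¹) (substituting C and V),
    = kg⁻¹·m⁻²·s⁴·A².
So F² = kg⁻²·m⁻⁴·s⁸·A⁴.
Sv = J/kg (equivalent dose = energy per mass),
    = m²·s⁻².
So Sv⁻² = m⁻⁴·s⁴.
Ω = V/A (resistance = voltage per current),
    = kg·m²·s⁻³·A⁻².
So Ω² = kg²·m⁴·s⁻⁶·A⁻⁴.
Combining: F²·Sv⁻²·Ω² = (kg⁻²·m⁻⁴·s⁸·A⁴) · (m⁻⁴·s⁴) · (kg²·m⁴·s⁻⁶·A⁻⁴) = m⁻⁴·s⁶.

m⁻⁴·s⁶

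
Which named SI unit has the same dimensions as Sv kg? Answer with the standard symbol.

J

Sv = J/kg (equivalent dose = energy per mass),
    = m²·s⁻².
Combining: Sv·kg = (m²·s⁻²) · kg = kg·m²·s⁻².
kg·m²·s⁻² is the base-SI form of the joule.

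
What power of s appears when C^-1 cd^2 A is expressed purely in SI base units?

C = A·s = s·A (charge = current × time).
So C⁻¹ = s⁻¹·A⁻¹.
Combining: C⁻¹·cd²·A = (s⁻¹·A⁻¹) · cd² · A = s⁻¹·cd².
The exponent of s is -1.

-1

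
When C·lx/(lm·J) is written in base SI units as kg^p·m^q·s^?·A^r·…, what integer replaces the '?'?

C = s·A.
lm = cd.
So lm⁻¹ = cd⁻¹.
lx = m⁻²·cd.
J = kg·m²·s⁻².
So J⁻¹ = kg⁻¹·m⁻²·s².
Combining: C·lm⁻¹·lx·J⁻¹ = (s·A) · cd⁻¹ · (m⁻²·cd) · (kg⁻¹·m⁻²·s²) = kg⁻¹·m⁻⁴·s³·A.
The exponent of s is 3.

3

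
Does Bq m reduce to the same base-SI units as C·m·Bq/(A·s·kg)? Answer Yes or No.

No

Left side:
  Bq = s⁻¹.
  Combining: Bq·m = s⁻¹ · m = m·s⁻¹.
Right side:
  C = A·s = s·A (charge = current × time).
  Bq = 1/s = s⁻¹ (activity is decays per second).
  Combining: C·m·A⁻¹·s⁻¹·kg⁻¹·Bq = (s·A) · m · A⁻¹ · s⁻¹ · kg⁻¹ · s⁻¹ = kg⁻¹·m·s⁻¹.
Left is m·s⁻¹; right is kg⁻¹·m·s⁻¹ — different.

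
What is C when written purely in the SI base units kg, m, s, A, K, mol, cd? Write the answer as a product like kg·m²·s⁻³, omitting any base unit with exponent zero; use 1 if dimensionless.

s·A

C = s·A.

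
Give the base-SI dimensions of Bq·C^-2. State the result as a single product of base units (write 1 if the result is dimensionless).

Bq = s⁻¹.
C = s·A.
So C⁻² = s⁻²·A⁻².
Combining: Bq·C⁻² = s⁻¹ · (s⁻²·A⁻²) = s⁻³·A⁻².

s⁻³·A⁻²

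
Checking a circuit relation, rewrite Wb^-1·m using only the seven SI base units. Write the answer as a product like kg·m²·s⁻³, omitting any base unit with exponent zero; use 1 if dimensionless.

Wb = V·s (flux: a volt is a weber per second),
    = kg·m²·s⁻²·A⁻¹.
So Wb⁻¹ = kg⁻¹·m⁻²·s²·A.
Combining: Wb⁻¹·m = (kg⁻¹·m⁻²·s²·A) · m = kg⁻¹·m⁻¹·s²·A.

kg⁻¹·m⁻¹·s²·A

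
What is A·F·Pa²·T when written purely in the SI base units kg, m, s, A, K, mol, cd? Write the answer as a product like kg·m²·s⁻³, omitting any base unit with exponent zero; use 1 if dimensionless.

F = C/V (capacitance = charge per voltage),
    = A·s/(kg·m²·s⁻³·A⁻¹) (substituting C and V),
    = kg⁻¹·m⁻²·s⁴·A².
Pa = N/m² (pressure = force per area),
    = kg·m⁻¹·s⁻².
So Pa² = kg²·m⁻²·s⁻⁴.
T = Wb/m² (flux density = flux per area),
    = kg·s⁻²·A⁻¹.
Combining: A·F·Pa²·T = A · (kg⁻¹·m⁻²·s⁴·A²) · (kg²·m⁻²·s⁻⁴) · (kg·s⁻²·A⁻¹) = kg²·m⁻⁴·s⁻²·A².

kg²·m⁻⁴·s⁻²·A²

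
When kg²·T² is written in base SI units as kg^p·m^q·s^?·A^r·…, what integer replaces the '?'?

T = Wb/m² (flux density = flux per area),
    = kg·s⁻²·A⁻¹.
So T² = kg²·s⁻⁴·A⁻².
Combining: kg²·T² = kg² · (kg²·s⁻⁴·A⁻²) = kg⁴·s⁻⁴·A⁻².
The exponent of s is -4.

-4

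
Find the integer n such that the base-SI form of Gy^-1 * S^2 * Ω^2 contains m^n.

Gy = m²·s⁻².
So Gy⁻¹ = m⁻²·s².
S = kg⁻¹·m⁻²·s³·A².
So S² = kg⁻²·m⁻⁴·s⁶·A⁴.
Ω = kg·m²·s⁻³·A⁻².
So Ω² = kg²·m⁴·s⁻⁶·A⁻⁴.
Combining: Gy⁻¹·S²·Ω² = (m⁻²·s²) · (kg⁻²·m⁻⁴·s⁶·A⁴) · (kg²·m⁴·s⁻⁶·A⁻⁴) = m⁻²·s².
The exponent of m is -2.

-2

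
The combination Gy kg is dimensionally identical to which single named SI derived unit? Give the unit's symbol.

Gy = J/kg (absorbed dose = energy per mass),
    = m²·s⁻².
Combining: Gy·kg = (m²·s⁻²) · kg = kg·m²·s⁻².
kg·m²·s⁻² is the base-SI form of the joule.

J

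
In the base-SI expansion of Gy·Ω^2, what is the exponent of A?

-4

Gy = m²·s⁻².
Ω = kg·m²·s⁻³·A⁻².
So Ω² = kg²·m⁴·s⁻⁶·A⁻⁴.
Combining: Gy·Ω² = (m²·s⁻²) · (kg²·m⁴·s⁻⁶·A⁻⁴) = kg²·m⁶·s⁻⁸·A⁻⁴.
The exponent of A is -4.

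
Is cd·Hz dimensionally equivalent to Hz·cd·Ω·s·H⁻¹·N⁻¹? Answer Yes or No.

Left side:
  Hz = s⁻¹.
  Combining: cd·Hz = cd · s⁻¹ = s⁻¹·cd.
Right side:
  Hz = s⁻¹.
  Ω = kg·m²·s⁻³·A⁻².
  H = kg·m²·s⁻²·A⁻².
  So H⁻¹ = kg⁻¹·m⁻²·s²·A².
  N = kg·m·s⁻².
  So N⁻¹ = kg⁻¹·m⁻¹·s².
  Combining: Hz·cd·Ω·s·H⁻¹·N⁻¹ = s⁻¹ · cd · (kg·m²·s⁻³·A⁻²) · s · (kg⁻¹·m⁻²·s²·A²) · (kg⁻¹·m⁻¹·s²) = kg⁻¹·m⁻¹·s·cd.
Left is s⁻¹·cd; right is kg⁻¹·m⁻¹·s·cd — different.

No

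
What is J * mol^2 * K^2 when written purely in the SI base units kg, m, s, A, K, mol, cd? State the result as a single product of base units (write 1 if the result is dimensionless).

J = kg·m²·s⁻².
Combining: J·mol²·K² = (kg·m²·s⁻²) · mol² · K² = kg·m²·s⁻²·K²·mol².

kg·m²·s⁻²·K²·mol²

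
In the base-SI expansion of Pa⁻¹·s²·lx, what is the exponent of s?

4

Pa = N/m² (pressure = force per area),
    = kg·m⁻¹·s⁻².
So Pa⁻¹ = kg⁻¹·m·s².
lx = lm/m² (illuminance = luminous flux per area),
    = m⁻²·cd.
Combining: Pa⁻¹·s²·lx = (kg⁻¹·m·s²) · s² · (m⁻²·cd) = kg⁻¹·m⁻¹·s⁴·cd.
The exponent of s is 4.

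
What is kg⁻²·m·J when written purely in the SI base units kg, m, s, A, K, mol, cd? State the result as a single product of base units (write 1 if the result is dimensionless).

J = N·m (work = force × distance),
    = kg·m²·s⁻².
Combining: kg⁻²·m·J = kg⁻² · m · (kg·m²·s⁻²) = kg⁻¹·m³·s⁻².

kg⁻¹·m³·s⁻²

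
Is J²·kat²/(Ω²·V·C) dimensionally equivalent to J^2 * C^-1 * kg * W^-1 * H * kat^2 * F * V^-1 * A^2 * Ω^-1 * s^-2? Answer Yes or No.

Left side:
  Ω = kg·m²·s⁻³·A⁻².
  So Ω⁻² = kg⁻²·m⁻⁴·s⁶·A⁴.
  V = kg·m²·s⁻³·A⁻¹.
  So V⁻¹ = kg⁻¹·m⁻²·s³·A.
  C = s·A.
  So C⁻¹ = s⁻¹·A⁻¹.
  J = kg·m²·s⁻².
  So J² = kg²·m⁴·s⁻⁴.
  kat = s⁻¹·mol.
  So kat² = s⁻²·mol².
  Combining: Ω⁻²·V⁻¹·C⁻¹·J²·kat² = (kg⁻²·m⁻⁴·s⁶·A⁴) · (kg⁻¹·m⁻²·s³·A) · (s⁻¹·A⁻¹) · (kg²·m⁴·s⁻⁴) · (s⁻²·mol²) = kg⁻¹·m⁻²·s²·A⁴·mol².
Right side:
  J = N·m (work = force × distance),
      = kg·m²·s⁻².
  So J² = kg²·m⁴·s⁻⁴.
  C = A·s = s·A (charge = current × time).
  So C⁻¹ = s⁻¹·A⁻¹.
  W = J/s (power = energy per time),
      = kg·m²·s⁻³.
  So W⁻¹ = kg⁻¹·m⁻²·s³.
  H = Wb/A (inductance = flux per current),
      = kg·m²·s⁻²·A⁻².
  kat = mol/s = s⁻¹·mol (catalytic activity).
  So kat² = s⁻²·mol².
  F = C/V (capacitance = charge per voltage),
      = A·s/(kg·m²·s⁻³·A⁻¹) (substituting C and V),
      = kg⁻¹·m⁻²·s⁴·A².
  V = W/A (potential = power per current),
      = kg·m²·s⁻³·A⁻¹.
  So V⁻¹ = kg⁻¹·m⁻²·s³·A.
  Ω = V/A (resistance = voltage per current),
      = kg·m²·s⁻³·A⁻².
  So Ω⁻¹ = kg⁻¹·m⁻²·s³·A².
  Combining: J²·C⁻¹·kg·W⁻¹·H·kat²·F·V⁻¹·A²·Ω⁻¹·s⁻² = (kg²·m⁴·s⁻⁴) · (s⁻¹·A⁻¹) · kg · (kg⁻¹·m⁻²·s³) · (kg·m²·s⁻²·A⁻²) · (s⁻²·mol²) · (kg⁻¹·m⁻²·s⁴·A²) · (kg⁻¹·m⁻²·s³·A) · A² · (kg⁻¹·m⁻²·s³·A²) · s⁻² = m⁻²·s²·A⁴·mol².
Left is kg⁻¹·m⁻²·s²·A⁴·mol²; right is m⁻²·s²·A⁴·mol² — different.

No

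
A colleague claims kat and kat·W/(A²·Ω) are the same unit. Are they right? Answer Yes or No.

Yes

Left side:
  kat = mol/s = s⁻¹·mol (catalytic activity).
Right side:
  kat = mol/s = s⁻¹·mol (catalytic activity).
  W = J/s (power = energy per time),
      = kg·m²·s⁻³.
  Ω = V/A (resistance = voltage per current),
      = kg·m²·s⁻³·A⁻².
  So Ω⁻¹ = kg⁻¹·m⁻²·s³·A².
  Combining: kat·A⁻²·W·Ω⁻¹ = (s⁻¹·mol) · A⁻² · (kg·m²·s⁻³) · (kg⁻¹·m⁻²·s³·A²) = s⁻¹·mol.
Both reduce to s⁻¹·mol.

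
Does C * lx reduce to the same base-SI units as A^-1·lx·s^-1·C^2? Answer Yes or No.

Yes

Left side:
  C = s·A.
  lx = m⁻²·cd.
  Combining: C·lx = (s·A) · (m⁻²·cd) = m⁻²·s·A·cd.
Right side:
  lx = m⁻²·cd.
  C = s·A.
  So C² = s²·A².
  Combining: A⁻¹·lx·s⁻¹·C² = A⁻¹ · (m⁻²·cd) · s⁻¹ · (s²·A²) = m⁻²·s·A·cd.
Both reduce to m⁻²·s·A·cd.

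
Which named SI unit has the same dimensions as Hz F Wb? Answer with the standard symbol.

C

Hz = s⁻¹.
F = kg⁻¹·m⁻²·s⁴·A².
Wb = kg·m²·s⁻²·A⁻¹.
Combining: Hz·F·Wb = s⁻¹ · (kg⁻¹·m⁻²·s⁴·A²) · (kg·m²·s⁻²·A⁻¹) = s·A.
s·A is the base-SI form of the coulomb.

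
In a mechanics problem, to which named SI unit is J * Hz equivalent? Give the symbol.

W

J = N·m (work = force × distance),
    = kg·m²·s⁻².
Hz = 1/s = s⁻¹ (frequency is cycles per second).
Combining: J·Hz = (kg·m²·s⁻²) · s⁻¹ = kg·m²·s⁻³.
kg·m²·s⁻³ is the base-SI form of the watt.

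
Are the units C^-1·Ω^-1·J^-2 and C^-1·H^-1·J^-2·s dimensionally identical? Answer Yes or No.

Yes

Left side:
  C = A·s = s·A (charge = current × time).
  So C⁻¹ = s⁻¹·A⁻¹.
  Ω = V/A (resistance = voltage per current),
      = kg·m²·s⁻³·A⁻².
  So Ω⁻¹ = kg⁻¹·m⁻²·s³·A².
  J = N·m (work = force × distance),
      = kg·m²·s⁻².
  So J⁻² = kg⁻²·m⁻⁴·s⁴.
  Combining: C⁻¹·Ω⁻¹·J⁻² = (s⁻¹·A⁻¹) · (kg⁻¹·m⁻²·s³·A²) · (kg⁻²·m⁻⁴·s⁴) = kg⁻³·m⁻⁶·s⁶·A.
Right side:
  C = A·s = s·A (charge = current × time).
  So C⁻¹ = s⁻¹·A⁻¹.
  H = Wb/A (inductance = flux per current),
      = kg·m²·s⁻²·A⁻².
  So H⁻¹ = kg⁻¹·m⁻²·s²·A².
  J = N·m (work = force × distance),
      = kg·m²·s⁻².
  So J⁻² = kg⁻²·m⁻⁴·s⁴.
  Combining: C⁻¹·H⁻¹·J⁻²·s = (s⁻¹·A⁻¹) · (kg⁻¹·m⁻²·s²·A²) · (kg⁻²·m⁻⁴·s⁴) · s = kg⁻³·m⁻⁶·s⁶·A.
Both reduce to kg⁻³·m⁻⁶·s⁶·A.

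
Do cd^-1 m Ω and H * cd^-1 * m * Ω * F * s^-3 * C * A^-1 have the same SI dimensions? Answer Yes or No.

Left side:
  Ω = V/A (resistance = voltage per current),
      = kg·m²·s⁻³·A⁻².
  Combining: cd⁻¹·m·Ω = cd⁻¹ · m · (kg·m²·s⁻³·A⁻²) = kg·m³·s⁻³·A⁻²·cd⁻¹.
Right side:
  H = Wb/A (inductance = flux per current),
      = kg·m²·s⁻²·A⁻².
  Ω = V/A (resistance = voltage per current),
      = kg·m²·s⁻³·A⁻².
  F = C/V (capacitance = charge per voltage),
      = A·s/(kg·m²·s⁻³·A⁻¹) (substituting C and V),
      = kg⁻¹·m⁻²·s⁴·A².
  C = A·s = s·A (charge = current × time).
  Combining: H·cd⁻¹·m·Ω·F·s⁻³·C·A⁻¹ = (kg·m²·s⁻²·A⁻²) · cd⁻¹ · m · (kg·m²·s⁻³·A⁻²) · (kg⁻¹·m⁻²·s⁴·A²) · s⁻³ · (s·A) · A⁻¹ = kg·m³·s⁻³·A⁻²·cd⁻¹.
Both reduce to kg·m³·s⁻³·A⁻²·cd⁻¹.

Yes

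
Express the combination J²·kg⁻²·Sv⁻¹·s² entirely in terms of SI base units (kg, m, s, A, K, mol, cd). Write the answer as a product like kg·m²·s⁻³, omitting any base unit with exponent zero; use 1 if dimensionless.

m²

J = N·m (work = force × distance),
    = kg·m²·s⁻².
So J² = kg²·m⁴·s⁻⁴.
Sv = J/kg (equivalent dose = energy per mass),
    = m²·s⁻².
So Sv⁻¹ = m⁻²·s².
Combining: J²·kg⁻²·Sv⁻¹·s² = (kg²·m⁴·s⁻⁴) · kg⁻² · (m⁻²·s²) · s² = m².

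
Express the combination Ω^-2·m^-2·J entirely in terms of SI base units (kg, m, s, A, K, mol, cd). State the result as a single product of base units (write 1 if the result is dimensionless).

kg⁻¹·m⁻⁴·s⁴·A⁴

Ω = kg·m²·s⁻³·A⁻².
So Ω⁻² = kg⁻²·m⁻⁴·s⁶·A⁴.
J = kg·m²·s⁻².
Combining: Ω⁻²·m⁻²·J = (kg⁻²·m⁻⁴·s⁶·A⁴) · m⁻² · (kg·m²·s⁻²) = kg⁻¹·m⁻⁴·s⁴·A⁴.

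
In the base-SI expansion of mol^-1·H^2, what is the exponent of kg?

H = kg·m²·s⁻²·A⁻².
So H² = kg²·m⁴·s⁻⁴·A⁻⁴.
Combining: mol⁻¹·H² = mol⁻¹ · (kg²·m⁴·s⁻⁴·A⁻⁴) = kg²·m⁴·s⁻⁴·A⁻⁴·mol⁻¹.
The exponent of kg is 2.

2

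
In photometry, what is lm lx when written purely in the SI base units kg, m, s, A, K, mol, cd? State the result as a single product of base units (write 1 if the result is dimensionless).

lm = cd·sr = cd (luminous flux; sr is dimensionless).
lx = lm/m² (illuminance = luminous flux per area),
    = m⁻²·cd.
Combining: lm·lx = cd · (m⁻²·cd) = m⁻²·cd².

m⁻²·cd²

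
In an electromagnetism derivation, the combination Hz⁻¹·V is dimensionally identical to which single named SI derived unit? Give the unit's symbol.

Hz = 1/s = s⁻¹ (frequency is cycles per second).
So Hz⁻¹ = s.
V = W/A (potential = power per current),
    = kg·m²·s⁻³·A⁻¹.
Combining: Hz⁻¹·V = s · (kg·m²·s⁻³·A⁻¹) = kg·m²·s⁻²·A⁻¹.
kg·m²·s⁻²·A⁻¹ is the base-SI form of the weber.

Wb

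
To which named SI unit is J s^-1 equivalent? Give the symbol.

J = N·m (work = force × distance),
    = kg·m²·s⁻².
Combining: J·s⁻¹ = (kg·m²·s⁻²) · s⁻¹ = kg·m²·s⁻³.
kg·m²·s⁻³ is the base-SI form of the watt.

W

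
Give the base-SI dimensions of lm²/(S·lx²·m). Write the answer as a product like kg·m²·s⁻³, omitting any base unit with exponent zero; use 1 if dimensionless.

kg·m⁵·s⁻³·A⁻²

lm = cd·sr = cd (luminous flux; sr is dimensionless).
So lm² = cd².
S = 1/Ω (conductance is reciprocal resistance),
    = kg⁻¹·m⁻²·s³·A².
So S⁻¹ = kg·m²·s⁻³·A⁻².
lx = lm/m² (illuminance = luminous flux per area),
    = m⁻²·cd.
So lx⁻² = m⁴·cd⁻².
Combining: lm²·S⁻¹·lx⁻²·m⁻¹ = cd² · (kg·m²·s⁻³·A⁻²) · (m⁴·cd⁻²) · m⁻¹ = kg·m⁵·s⁻³·A⁻².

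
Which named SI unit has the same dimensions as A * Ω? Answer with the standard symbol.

V

Ω = V/A (resistance = voltage per current),
    = kg·m²·s⁻³·A⁻².
Combining: A·Ω = A · (kg·m²·s⁻³·A⁻²) = kg·m²·s⁻³·A⁻¹.
kg·m²·s⁻³·A⁻¹ is the base-SI form of the volt.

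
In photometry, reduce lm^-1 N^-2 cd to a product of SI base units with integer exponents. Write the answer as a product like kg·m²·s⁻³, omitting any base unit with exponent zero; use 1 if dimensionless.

lm = cd.
So lm⁻¹ = cd⁻¹.
N = kg·m·s⁻².
So N⁻² = kg⁻²·m⁻²·s⁴.
Combining: lm⁻¹·N⁻²·cd = cd⁻¹ · (kg⁻²·m⁻²·s⁴) · cd = kg⁻²·m⁻²·s⁴.

kg⁻²·m⁻²·s⁴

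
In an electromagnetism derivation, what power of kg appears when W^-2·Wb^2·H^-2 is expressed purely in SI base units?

-2

W = kg·m²·s⁻³.
So W⁻² = kg⁻²·m⁻⁴·s⁶.
Wb = kg·m²·s⁻²·A⁻¹.
So Wb² = kg²·m⁴·s⁻⁴·A⁻².
H = kg·m²·s⁻²·A⁻².
So H⁻² = kg⁻²·m⁻⁴·s⁴·A⁴.
Combining: W⁻²·Wb²·H⁻² = (kg⁻²·m⁻⁴·s⁶) · (kg²·m⁴·s⁻⁴·A⁻²) · (kg⁻²·m⁻⁴·s⁴·A⁴) = kg⁻²·m⁻⁴·s⁶·A².
The exponent of kg is -2.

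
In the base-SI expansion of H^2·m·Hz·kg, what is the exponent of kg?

3

H = Wb/A (inductance = flux per current),
    = kg·m²·s⁻²·A⁻².
So H² = kg²·m⁴·s⁻⁴·A⁻⁴.
Hz = 1/s = s⁻¹ (frequency is cycles per second).
Combining: H²·m·Hz·kg = (kg²·m⁴·s⁻⁴·A⁻⁴) · m · s⁻¹ · kg = kg³·m⁵·s⁻⁵·A⁻⁴.
The exponent of kg is 3.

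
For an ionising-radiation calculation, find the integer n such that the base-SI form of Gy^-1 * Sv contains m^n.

Gy = m²·s⁻².
So Gy⁻¹ = m⁻²·s².
Sv = m²·s⁻².
Combining: Gy⁻¹·Sv = (m⁻²·s²) · (m²·s⁻²) = 1.
The exponent of m is 0.

0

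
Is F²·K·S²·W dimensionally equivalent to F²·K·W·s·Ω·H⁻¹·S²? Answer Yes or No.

Yes

Left side:
  F = C/V (capacitance = charge per voltage),
      = A·s/(kg·m²·s⁻³·A⁻¹) (substituting C and V),
      = kg⁻¹·m⁻²·s⁴·A².
  So F² = kg⁻²·m⁻⁴·s⁸·A⁴.
  S = 1/Ω (conductance is reciprocal resistance),
      = kg⁻¹·m⁻²·s³·A².
  So S² = kg⁻²·m⁻⁴·s⁶·A⁴.
  W = J/s (power = energy per time),
      = kg·m²·s⁻³.
  Combining: F²·K·S²·W = (kg⁻²·m⁻⁴·s⁸·A⁴) · K · (kg⁻²·m⁻⁴·s⁶·A⁴) · (kg·m²·s⁻³) = kg⁻³·m⁻⁶·s¹¹·A⁸·K.
Right side:
  F = kg⁻¹·m⁻²·s⁴·A².
  So F² = kg⁻²·m⁻⁴·s⁸·A⁴.
  W = kg·m²·s⁻³.
  Ω = kg·m²·s⁻³·A⁻².
  H = kg·m²·s⁻²·A⁻².
  So H⁻¹ = kg⁻¹·m⁻²·s²·A².
  S = kg⁻¹·m⁻²·s³·A².
  So S² = kg⁻²·m⁻⁴·s⁶·A⁴.
  Combining: F²·K·W·s·Ω·H⁻¹·S² = (kg⁻²·m⁻⁴·s⁸·A⁴) · K · (kg·m²·s⁻³) · s · (kg·m²·s⁻³·A⁻²) · (kg⁻¹·m⁻²·s²·A²) · (kg⁻²·m⁻⁴·s⁶·A⁴) = kg⁻³·m⁻⁶·s¹¹·A⁸·K.
Both reduce to kg⁻³·m⁻⁶·s¹¹·A⁸·K.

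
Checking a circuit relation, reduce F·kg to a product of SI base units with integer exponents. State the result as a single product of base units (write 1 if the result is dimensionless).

m⁻²·s⁴·A²

F = kg⁻¹·m⁻²·s⁴·A².
Combining: F·kg = (kg⁻¹·m⁻²·s⁴·A²) · kg = m⁻²·s⁴·A².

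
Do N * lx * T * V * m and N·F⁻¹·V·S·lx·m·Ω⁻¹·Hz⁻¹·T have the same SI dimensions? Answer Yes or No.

Left side:
  N = kg·m·s⁻².
  lx = m⁻²·cd.
  T = kg·s⁻²·A⁻¹.
  V = kg·m²·s⁻³·A⁻¹.
  Combining: N·lx·T·V·m = (kg·m·s⁻²) · (m⁻²·cd) · (kg·s⁻²·A⁻¹) · (kg·m²·s⁻³·A⁻¹) · m = kg³·m²·s⁻⁷·A⁻²·cd.
Right side:
  N = kg·m/s² = kg·m·s⁻² (force = mass × acceleration).
  F = C/V (capacitance = charge per voltage),
      = A·s/(kg·m²·s⁻³·A⁻¹) (substituting C and V),
      = kg⁻¹·m⁻²·s⁴·A².
  So F⁻¹ = kg·m²·s⁻⁴·A⁻².
  V = W/A (potential = power per current),
      = kg·m²·s⁻³·A⁻¹.
  S = 1/Ω (conductance is reciprocal resistance),
      = kg⁻¹·m⁻²·s³·A².
  lx = lm/m² (illuminance = luminous flux per area),
      = m⁻²·cd.
  Ω = V/A (resistance = voltage per current),
      = kg·m²·s⁻³·A⁻².
  So Ω⁻¹ = kg⁻¹·m⁻²·s³·A².
  Hz = 1/s = s⁻¹ (frequency is cycles per second).
  So Hz⁻¹ = s.
  T = Wb/m² (flux density = flux per area),
      = kg·s⁻²·A⁻¹.
  Combining: N·F⁻¹·V·S·lx·m·Ω⁻¹·Hz⁻¹·T = (kg·m·s⁻²) · (kg·m²·s⁻⁴·A⁻²) · (kg·m²·s⁻³·A⁻¹) · (kg⁻¹·m⁻²·s³·A²) · (m⁻²·cd) · m · (kg⁻¹·m⁻²·s³·A²) · s · (kg·s⁻²·A⁻¹) = kg²·s⁻⁴·cd.
Left is kg³·m²·s⁻⁷·A⁻²·cd; right is kg²·s⁻⁴·cd — different.

No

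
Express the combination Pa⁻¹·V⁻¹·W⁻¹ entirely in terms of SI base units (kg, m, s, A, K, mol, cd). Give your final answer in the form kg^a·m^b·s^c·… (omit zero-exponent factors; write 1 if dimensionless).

kg⁻³·m⁻³·s⁸·A

Pa = kg·m⁻¹·s⁻².
So Pa⁻¹ = kg⁻¹·m·s².
V = kg·m²·s⁻³·A⁻¹.
So V⁻¹ = kg⁻¹·m⁻²·s³·A.
W = kg·m²·s⁻³.
So W⁻¹ = kg⁻¹·m⁻²·s³.
Combining: Pa⁻¹·V⁻¹·W⁻¹ = (kg⁻¹·m·s²) · (kg⁻¹·m⁻²·s³·A) · (kg⁻¹·m⁻²·s³) = kg⁻³·m⁻³·s⁸·A.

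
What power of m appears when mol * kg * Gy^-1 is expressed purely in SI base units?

-2

Gy = J/kg (absorbed dose = energy per mass),
    = m²·s⁻².
So Gy⁻¹ = m⁻²·s².
Combining: mol·kg·Gy⁻¹ = mol · kg · (m⁻²·s²) = kg·m⁻²·s²·mol.
The exponent of m is -2.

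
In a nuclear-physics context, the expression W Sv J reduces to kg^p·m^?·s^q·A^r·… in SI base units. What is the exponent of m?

6

W = kg·m²·s⁻³.
Sv = m²·s⁻².
J = kg·m²·s⁻².
Combining: W·Sv·J = (kg·m²·s⁻³) · (m²·s⁻²) · (kg·m²·s⁻²) = kg²·m⁶·s⁻⁷.
The exponent of m is 6.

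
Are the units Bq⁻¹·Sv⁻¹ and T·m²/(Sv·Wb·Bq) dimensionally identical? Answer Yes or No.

Yes

Left side:
  Bq = 1/s = s⁻¹ (activity is decays per second).
  So Bq⁻¹ = s.
  Sv = J/kg (equivalent dose = energy per mass),
      = m²·s⁻².
  So Sv⁻¹ = m⁻²·s².
  Combining: Bq⁻¹·Sv⁻¹ = s · (m⁻²·s²) = m⁻²·s³.
Right side:
  Sv = m²·s⁻².
  So Sv⁻¹ = m⁻²·s².
  Wb = kg·m²·s⁻²·A⁻¹.
  So Wb⁻¹ = kg⁻¹·m⁻²·s²·A.
  T = kg·s⁻²·A⁻¹.
  Bq = s⁻¹.
  So Bq⁻¹ = s.
  Combining: Sv⁻¹·Wb⁻¹·T·Bq⁻¹·m² = (m⁻²·s²) · (kg⁻¹·m⁻²·s²·A) · (kg·s⁻²·A⁻¹) · s · m² = m⁻²·s³.
Both reduce to m⁻²·s³.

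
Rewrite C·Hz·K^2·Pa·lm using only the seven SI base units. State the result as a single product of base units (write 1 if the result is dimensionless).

kg·m⁻¹·s⁻²·A·K²·cd

C = A·s = s·A (charge = current × time).
Hz = 1/s = s⁻¹ (frequency is cycles per second).
Pa = N/m² (pressure = force per area),
    = kg·m⁻¹·s⁻².
lm = cd·sr = cd (luminous flux; sr is dimensionless).
Combining: C·Hz·K²·Pa·lm = (s·A) · s⁻¹ · K² · (kg·m⁻¹·s⁻²) · cd = kg·m⁻¹·s⁻²·A·K²·cd.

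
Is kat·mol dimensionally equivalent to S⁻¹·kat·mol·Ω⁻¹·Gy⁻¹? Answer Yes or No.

No

Left side:
  kat = mol/s = s⁻¹·mol (catalytic activity).
  Combining: kat·mol = (s⁻¹·mol) · mol = s⁻¹·mol².
Right side:
  S = 1/Ω (conductance is reciprocal resistance),
      = kg⁻¹·m⁻²·s³·A².
  So S⁻¹ = kg·m²·s⁻³·A⁻².
  kat = mol/s = s⁻¹·mol (catalytic activity).
  Ω = V/A (resistance = voltage per current),
      = kg·m²·s⁻³·A⁻².
  So Ω⁻¹ = kg⁻¹·m⁻²·s³·A².
  Gy = J/kg (absorbed dose = energy per mass),
      = m²·s⁻².
  So Gy⁻¹ = m⁻²·s².
  Combining: S⁻¹·kat·mol·Ω⁻¹·Gy⁻¹ = (kg·m²·s⁻³·A⁻²) · (s⁻¹·mol) · mol · (kg⁻¹·m⁻²·s³·A²) · (m⁻²·s²) = m⁻²·s·mol².
Left is s⁻¹·mol²; right is m⁻²·s·mol² — different.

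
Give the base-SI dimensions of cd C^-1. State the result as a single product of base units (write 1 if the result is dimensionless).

C = A·s = s·A (charge = current × time).
So C⁻¹ = s⁻¹·A⁻¹.
Combining: cd·C⁻¹ = cd · (s⁻¹·A⁻¹) = s⁻¹·A⁻¹·cd.

s⁻¹·A⁻¹·cd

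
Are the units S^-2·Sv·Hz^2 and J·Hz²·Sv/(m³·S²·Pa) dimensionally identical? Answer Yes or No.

Yes

Left side:
  S = kg⁻¹·m⁻²·s³·A².
  So S⁻² = kg²·m⁴·s⁻⁶·A⁻⁴.
  Sv = m²·s⁻².
  Hz = s⁻¹.
  So Hz² = s⁻².
  Combining: S⁻²·Sv·Hz² = (kg²·m⁴·s⁻⁶·A⁻⁴) · (m²·s⁻²) · s⁻² = kg²·m⁶·s⁻¹⁰·A⁻⁴.
Right side:
  S = 1/Ω (conductance is reciprocal resistance),
      = kg⁻¹·m⁻²·s³·A².
  So S⁻² = kg²·m⁴·s⁻⁶·A⁻⁴.
  J = N·m (work = force × distance),
      = kg·m²·s⁻².
  Hz = 1/s = s⁻¹ (frequency is cycles per second).
  So Hz² = s⁻².
  Sv = J/kg (equivalent dose = energy per mass),
      = m²·s⁻².
  Pa = N/m² (pressure = force per area),
      = kg·m⁻¹·s⁻².
  So Pa⁻¹ = kg⁻¹·m·s².
  Combining: m⁻³·S⁻²·J·Hz²·Sv·Pa⁻¹ = m⁻³ · (kg²·m⁴·s⁻⁶·A⁻⁴) · (kg·m²·s⁻²) · s⁻² · (m²·s⁻²) · (kg⁻¹·m·s²) = kg²·m⁶·s⁻¹⁰·A⁻⁴.
Both reduce to kg²·m⁶·s⁻¹⁰·A⁻⁴.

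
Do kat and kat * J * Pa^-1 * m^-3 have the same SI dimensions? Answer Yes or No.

Yes

Left side:
  kat = s⁻¹·mol.
Right side:
  kat = mol/s = s⁻¹·mol (catalytic activity).
  J = N·m (work = force × distance),
      = kg·m²·s⁻².
  Pa = N/m² (pressure = force per area),
      = kg·m⁻¹·s⁻².
  So Pa⁻¹ = kg⁻¹·m·s².
  Combining: kat·J·Pa⁻¹·m⁻³ = (s⁻¹·mol) · (kg·m²·s⁻²) · (kg⁻¹·m·s²) · m⁻³ = s⁻¹·mol.
Both reduce to s⁻¹·mol.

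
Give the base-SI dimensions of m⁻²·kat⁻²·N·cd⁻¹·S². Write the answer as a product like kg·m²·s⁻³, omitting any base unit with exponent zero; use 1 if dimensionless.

kat = s⁻¹·mol.
So kat⁻² = s²·mol⁻².
N = kg·m·s⁻².
S = kg⁻¹·m⁻²·s³·A².
So S² = kg⁻²·m⁻⁴·s⁶·A⁴.
Combining: m⁻²·kat⁻²·N·cd⁻¹·S² = m⁻² · (s²·mol⁻²) · (kg·m·s⁻²) · cd⁻¹ · (kg⁻²·m⁻⁴·s⁶·A⁴) = kg⁻¹·m⁻⁵·s⁶·A⁴·mol⁻²·cd⁻¹.

kg⁻¹·m⁻⁵·s⁶·A⁴·mol⁻²·cd⁻¹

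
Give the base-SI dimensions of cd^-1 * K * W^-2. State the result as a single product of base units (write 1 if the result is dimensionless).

W = kg·m²·s⁻³.
So W⁻² = kg⁻²·m⁻⁴·s⁶.
Combining: cd⁻¹·K·W⁻² = cd⁻¹ · K · (kg⁻²·m⁻⁴·s⁶) = kg⁻²·m⁻⁴·s⁶·K·cd⁻¹.

kg⁻²·m⁻⁴·s⁶·K·cd⁻¹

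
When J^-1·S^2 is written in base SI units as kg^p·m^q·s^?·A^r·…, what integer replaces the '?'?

8

J = kg·m²·s⁻².
So J⁻¹ = kg⁻¹·m⁻²·s².
S = kg⁻¹·m⁻²·s³·A².
So S² = kg⁻²·m⁻⁴·s⁶·A⁴.
Combining: J⁻¹·S² = (kg⁻¹·m⁻²·s²) · (kg⁻²·m⁻⁴·s⁶·A⁴) = kg⁻³·m⁻⁶·s⁸·A⁴.
The exponent of s is 8.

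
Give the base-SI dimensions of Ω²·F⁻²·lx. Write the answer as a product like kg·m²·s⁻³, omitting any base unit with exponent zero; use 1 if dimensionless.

kg⁴·m⁶·s⁻¹⁴·A⁻⁸·cd

Ω = kg·m²·s⁻³·A⁻².
So Ω² = kg²·m⁴·s⁻⁶·A⁻⁴.
F = kg⁻¹·m⁻²·s⁴·A².
So F⁻² = kg²·m⁴·s⁻⁸·A⁻⁴.
lx = m⁻²·cd.
Combining: Ω²·F⁻²·lx = (kg²·m⁴·s⁻⁶·A⁻⁴) · (kg²·m⁴·s⁻⁸·A⁻⁴) · (m⁻²·cd) = kg⁴·m⁶·s⁻¹⁴·A⁻⁸·cd.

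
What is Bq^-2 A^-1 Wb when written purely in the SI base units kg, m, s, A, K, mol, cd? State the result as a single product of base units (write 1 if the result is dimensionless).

kg·m²·A⁻²

Bq = 1/s = s⁻¹ (activity is decays per second).
So Bq⁻² = s².
Wb = V·s (flux: a volt is a weber per second),
    = kg·m²·s⁻²·A⁻¹.
Combining: Bq⁻²·A⁻¹·Wb = s² · A⁻¹ · (kg·m²·s⁻²·A⁻¹) = kg·m²·A⁻².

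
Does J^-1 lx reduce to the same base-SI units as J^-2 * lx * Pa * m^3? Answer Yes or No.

Left side:
  J = N·m (work = force × distance),
      = kg·m²·s⁻².
  So J⁻¹ = kg⁻¹·m⁻²·s².
  lx = lm/m² (illuminance = luminous flux per area),
      = m⁻²·cd.
  Combining: J⁻¹·lx = (kg⁻¹·m⁻²·s²) · (m⁻²·cd) = kg⁻¹·m⁻⁴·s²·cd.
Right side:
  J = N·m (work = force × distance),
      = kg·m²·s⁻².
  So J⁻² = kg⁻²·m⁻⁴·s⁴.
  lx = lm/m² (illuminance = luminous flux per area),
      = m⁻²·cd.
  Pa = N/m² (pressure = force per area),
      = kg·m⁻¹·s⁻².
  Combining: J⁻²·lx·Pa·m³ = (kg⁻²·m⁻⁴·s⁴) · (m⁻²·cd) · (kg·m⁻¹·s⁻²) · m³ = kg⁻¹·m⁻⁴·s²·cd.
Both reduce to kg⁻¹·m⁻⁴·s²·cd.

Yes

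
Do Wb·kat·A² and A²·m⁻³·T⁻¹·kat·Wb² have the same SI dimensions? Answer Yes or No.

Left side:
  Wb = V·s (flux: a volt is a weber per second),
      = kg·m²·s⁻²·A⁻¹.
  kat = mol/s = s⁻¹·mol (catalytic activity).
  Combining: Wb·kat·A² = (kg·m²·s⁻²·A⁻¹) · (s⁻¹·mol) · A² = kg·m²·s⁻³·A·mol.
Right side:
  T = Wb/m² (flux density = flux per area),
      = kg·s⁻²·A⁻¹.
  So T⁻¹ = kg⁻¹·s²·A.
  kat = mol/s = s⁻¹·mol (catalytic activity).
  Wb = V·s (flux: a volt is a weber per second),
      = kg·m²·s⁻²·A⁻¹.
  So Wb² = kg²·m⁴·s⁻⁴·A⁻².
  Combining: A²·m⁻³·T⁻¹·kat·Wb² = A² · m⁻³ · (kg⁻¹·s²·A) · (s⁻¹·mol) · (kg²·m⁴·s⁻⁴·A⁻²) = kg·m·s⁻³·A·mol.
Left is kg·m²·s⁻³·A·mol; right is kg·m·s⁻³·A·mol — different.

No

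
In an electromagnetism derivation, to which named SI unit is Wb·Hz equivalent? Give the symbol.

Wb = kg·m²·s⁻²·A⁻¹.
Hz = s⁻¹.
Combining: Wb·Hz = (kg·m²·s⁻²·A⁻¹) · s⁻¹ = kg·m²·s⁻³·A⁻¹.
kg·m²·s⁻³·A⁻¹ is the base-SI form of the volt.

V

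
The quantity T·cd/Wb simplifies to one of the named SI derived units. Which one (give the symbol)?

lx

T = kg·s⁻²·A⁻¹.
Wb = kg·m²·s⁻²·A⁻¹.
So Wb⁻¹ = kg⁻¹·m⁻²·s²·A.
Combining: T·cd·Wb⁻¹ = (kg·s⁻²·A⁻¹) · cd · (kg⁻¹·m⁻²·s²·A) = m⁻²·cd.
m⁻²·cd is the base-SI form of the lux.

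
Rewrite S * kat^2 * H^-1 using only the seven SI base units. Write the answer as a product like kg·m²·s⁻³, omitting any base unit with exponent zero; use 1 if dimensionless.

kg⁻²·m⁻⁴·s³·A⁴·mol²

S = kg⁻¹·m⁻²·s³·A².
kat = s⁻¹·mol.
So kat² = s⁻²·mol².
H = kg·m²·s⁻²·A⁻².
So H⁻¹ = kg⁻¹·m⁻²·s²·A².
Combining: S·kat²·H⁻¹ = (kg⁻¹·m⁻²·s³·A²) · (s⁻²·mol²) · (kg⁻¹·m⁻²·s²·A²) = kg⁻²·m⁻⁴·s³·A⁴·mol².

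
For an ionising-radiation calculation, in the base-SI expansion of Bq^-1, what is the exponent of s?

1

Bq = 1/s = s⁻¹ (activity is decays per second).
So Bq⁻¹ = s.
The exponent of s is 1.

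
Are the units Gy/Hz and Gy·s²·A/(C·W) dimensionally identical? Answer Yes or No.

No

Left side:
  Hz = 1/s = s⁻¹ (frequency is cycles per second).
  So Hz⁻¹ = s.
  Gy = J/kg (absorbed dose = energy per mass),
      = m²·s⁻².
  Combining: Hz⁻¹·Gy = s · (m²·s⁻²) = m²·s⁻¹.
Right side:
  Gy = J/kg (absorbed dose = energy per mass),
      = m²·s⁻².
  C = A·s = s·A (charge = current × time).
  So C⁻¹ = s⁻¹·A⁻¹.
  W = J/s (power = energy per time),
      = kg·m²·s⁻³.
  So W⁻¹ = kg⁻¹·m⁻²·s³.
  Combining: Gy·s²·A·C⁻¹·W⁻¹ = (m²·s⁻²) · s² · A · (s⁻¹·A⁻¹) · (kg⁻¹·m⁻²·s³) = kg⁻¹·s².
Left is m²·s⁻¹; right is kg⁻¹·s² — different.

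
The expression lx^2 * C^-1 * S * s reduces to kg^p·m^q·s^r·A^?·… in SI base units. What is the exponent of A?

lx = lm/m² (illuminance = luminous flux per area),
    = m⁻²·cd.
So lx² = m⁻⁴·cd².
C = A·s = s·A (charge = current × time).
So C⁻¹ = s⁻¹·A⁻¹.
S = 1/Ω (conductance is reciprocal resistance),
    = kg⁻¹·m⁻²·s³·A².
Combining: lx²·C⁻¹·S·s = (m⁻⁴·cd²) · (s⁻¹·A⁻¹) · (kg⁻¹·m⁻²·s³·A²) · s = kg⁻¹·m⁻⁶·s³·A·cd².
The exponent of A is 1.

1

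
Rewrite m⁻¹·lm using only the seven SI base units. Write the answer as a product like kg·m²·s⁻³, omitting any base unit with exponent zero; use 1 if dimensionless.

m⁻¹·cd

lm = cd.
Combining: m⁻¹·lm = m⁻¹ · cd = m⁻¹·cd.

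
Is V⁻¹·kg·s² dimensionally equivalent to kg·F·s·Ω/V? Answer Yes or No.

Left side:
  V = W/A (potential = power per current),
      = kg·m²·s⁻³·A⁻¹.
  So V⁻¹ = kg⁻¹·m⁻²·s³·A.
  Combining: V⁻¹·kg·s² = (kg⁻¹·m⁻²·s³·A) · kg · s² = m⁻²·s⁵·A.
Right side:
  F = kg⁻¹·m⁻²·s⁴·A².
  V = kg·m²·s⁻³·A⁻¹.
  So V⁻¹ = kg⁻¹·m⁻²·s³·A.
  Ω = kg·m²·s⁻³·A⁻².
  Combining: kg·F·V⁻¹·s·Ω = kg · (kg⁻¹·m⁻²·s⁴·A²) · (kg⁻¹·m⁻²·s³·A) · s · (kg·m²·s⁻³·A⁻²) = m⁻²·s⁵·A.
Both reduce to m⁻²·s⁵·A.

Yes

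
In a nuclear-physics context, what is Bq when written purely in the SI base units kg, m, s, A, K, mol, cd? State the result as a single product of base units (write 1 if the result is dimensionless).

Bq = s⁻¹.

s⁻¹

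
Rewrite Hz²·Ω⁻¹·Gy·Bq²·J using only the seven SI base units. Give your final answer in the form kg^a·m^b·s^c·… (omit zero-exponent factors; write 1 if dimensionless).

Hz = 1/s = s⁻¹ (frequency is cycles per second).
So Hz² = s⁻².
Ω = V/A (resistance = voltage per current),
    = kg·m²·s⁻³·A⁻².
So Ω⁻¹ = kg⁻¹·m⁻²·s³·A².
Gy = J/kg (absorbed dose = energy per mass),
    = m²·s⁻².
Bq = 1/s = s⁻¹ (activity is decays per second).
So Bq² = s⁻².
J = N·m (work = force × distance),
    = kg·m²·s⁻².
Combining: Hz²·Ω⁻¹·Gy·Bq²·J = s⁻² · (kg⁻¹·m⁻²·s³·A²) · (m²·s⁻²) · s⁻² · (kg·m²·s⁻²) = m²·s⁻⁵·A².

m²·s⁻⁵·A²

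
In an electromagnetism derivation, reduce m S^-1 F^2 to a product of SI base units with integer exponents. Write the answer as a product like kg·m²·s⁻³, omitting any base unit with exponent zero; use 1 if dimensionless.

S = kg⁻¹·m⁻²·s³·A².
So S⁻¹ = kg·m²·s⁻³·A⁻².
F = kg⁻¹·m⁻²·s⁴·A².
So F² = kg⁻²·m⁻⁴·s⁸·A⁴.
Combining: m·S⁻¹·F² = m · (kg·m²·s⁻³·A⁻²) · (kg⁻²·m⁻⁴·s⁸·A⁴) = kg⁻¹·m⁻¹·s⁵·A².

kg⁻¹·m⁻¹·s⁵·A²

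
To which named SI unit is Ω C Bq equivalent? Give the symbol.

V

Ω = V/A (resistance = voltage per current),
    = kg·m²·s⁻³·A⁻².
C = A·s = s·A (charge = current × time).
Bq = 1/s = s⁻¹ (activity is decays per second).
Combining: Ω·C·Bq = (kg·m²·s⁻³·A⁻²) · (s·A) · s⁻¹ = kg·m²·s⁻³·A⁻¹.
kg·m²·s⁻³·A⁻¹ is the base-SI form of the volt.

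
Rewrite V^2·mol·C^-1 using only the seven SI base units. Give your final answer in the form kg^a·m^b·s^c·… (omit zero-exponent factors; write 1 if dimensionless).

kg²·m⁴·s⁻⁷·A⁻³·mol

V = kg·m²·s⁻³·A⁻¹.
So V² = kg²·m⁴·s⁻⁶·A⁻².
C = s·A.
So C⁻¹ = s⁻¹·A⁻¹.
Combining: V²·mol·C⁻¹ = (kg²·m⁴·s⁻⁶·A⁻²) · mol · (s⁻¹·A⁻¹) = kg²·m⁴·s⁻⁷·A⁻³·mol.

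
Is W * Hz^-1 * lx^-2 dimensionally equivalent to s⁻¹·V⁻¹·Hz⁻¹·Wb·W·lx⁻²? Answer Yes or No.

Yes

Left side:
  W = kg·m²·s⁻³.
  Hz = s⁻¹.
  So Hz⁻¹ = s.
  lx = m⁻²·cd.
  So lx⁻² = m⁴·cd⁻².
  Combining: W·Hz⁻¹·lx⁻² = (kg·m²·s⁻³) · s · (m⁴·cd⁻²) = kg·m⁶·s⁻²·cd⁻².
Right side:
  V = W/A (potential = power per current),
      = kg·m²·s⁻³·A⁻¹.
  So V⁻¹ = kg⁻¹·m⁻²·s³·A.
  Hz = 1/s = s⁻¹ (frequency is cycles per second).
  So Hz⁻¹ = s.
  Wb = V·s (flux: a volt is a weber per second),
      = kg·m²·s⁻²·A⁻¹.
  W = J/s (power = energy per time),
      = kg·m²·s⁻³.
  lx = lm/m² (illuminance = luminous flux per area),
      = m⁻²·cd.
  So lx⁻² = m⁴·cd⁻².
  Combining: s⁻¹·V⁻¹·Hz⁻¹·Wb·W·lx⁻² = s⁻¹ · (kg⁻¹·m⁻²·s³·A) · s · (kg·m²·s⁻²·A⁻¹) · (kg·m²·s⁻³) · (m⁴·cd⁻²) = kg·m⁶·s⁻²·cd⁻².
Both reduce to kg·m⁶·s⁻²·cd⁻².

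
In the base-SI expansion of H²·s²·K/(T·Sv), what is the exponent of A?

-3

T = kg·s⁻²·A⁻¹.
So T⁻¹ = kg⁻¹·s²·A.
H = kg·m²·s⁻²·A⁻².
So H² = kg²·m⁴·s⁻⁴·A⁻⁴.
Sv = m²·s⁻².
So Sv⁻¹ = m⁻²·s².
Combining: T⁻¹·H²·s²·K·Sv⁻¹ = (kg⁻¹·s²·A) · (kg²·m⁴·s⁻⁴·A⁻⁴) · s² · K · (m⁻²·s²) = kg·m²·s²·A⁻³·K.
The exponent of A is -3.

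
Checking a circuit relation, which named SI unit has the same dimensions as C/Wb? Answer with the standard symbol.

S

Wb = V·s (flux: a volt is a weber per second),
    = kg·m²·s⁻²·A⁻¹.
So Wb⁻¹ = kg⁻¹·m⁻²·s²·A.
C = A·s = s·A (charge = current × time).
Combining: Wb⁻¹·C = (kg⁻¹·m⁻²·s²·A) · (s·A) = kg⁻¹·m⁻²·s³·A².
kg⁻¹·m⁻²·s³·A² is the base-SI form of the siemens.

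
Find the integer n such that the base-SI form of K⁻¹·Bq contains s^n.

Bq = s⁻¹.
Combining: K⁻¹·Bq = K⁻¹ · s⁻¹ = s⁻¹·K⁻¹.
The exponent of s is -1.

-1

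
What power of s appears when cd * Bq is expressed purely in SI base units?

-1

Bq = s⁻¹.
Combining: cd·Bq = cd · s⁻¹ = s⁻¹·cd.
The exponent of s is -1.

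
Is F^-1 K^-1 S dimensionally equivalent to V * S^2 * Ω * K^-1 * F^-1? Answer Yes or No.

Left side:
  F = C/V (capacitance = charge per voltage),
      = A·s/(kg·m²·s⁻³·A⁻¹) (substituting C and V),
      = kg⁻¹·m⁻²·s⁴·A².
  So F⁻¹ = kg·m²·s⁻⁴·A⁻².
  S = 1/Ω (conductance is reciprocal resistance),
      = kg⁻¹·m⁻²·s³·A².
  Combining: F⁻¹·K⁻¹·S = (kg·m²·s⁻⁴·A⁻²) · K⁻¹ · (kg⁻¹·m⁻²·s³·A²) = s⁻¹·K⁻¹.
Right side:
  V = kg·m²·s⁻³·A⁻¹.
  S = kg⁻¹·m⁻²·s³·A².
  So S² = kg⁻²·m⁻⁴·s⁶·A⁴.
  Ω = kg·m²·s⁻³·A⁻².
  F = kg⁻¹·m⁻²·s⁴·A².
  So F⁻¹ = kg·m²·s⁻⁴·A⁻².
  Combining: V·S²·Ω·K⁻¹·F⁻¹ = (kg·m²·s⁻³·A⁻¹) · (kg⁻²·m⁻⁴·s⁶·A⁴) · (kg·m²·s⁻³·A⁻²) · K⁻¹ · (kg·m²·s⁻⁴·A⁻²) = kg·m²·s⁻⁴·A⁻¹·K⁻¹.
Left is s⁻¹·K⁻¹; right is kg·m²·s⁻⁴·A⁻¹·K⁻¹ — different.

No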